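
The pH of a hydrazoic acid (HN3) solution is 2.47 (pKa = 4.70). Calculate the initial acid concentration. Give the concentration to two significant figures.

C₀ = 5.8 × 10^-1 M

[H+] = 10^(-2.47) = 3.39 × 10^-3 M = x
Ka = 10^(−4.70) = 2.00 × 10^-5
Ka = x²/(C₀ − x) ⇒ C₀ = x + x²/Ka
C₀ = 3.39 × 10^-3 + (3.39 × 10^-3)²/(2.00 × 10^-5) = 5.78 × 10^-1 M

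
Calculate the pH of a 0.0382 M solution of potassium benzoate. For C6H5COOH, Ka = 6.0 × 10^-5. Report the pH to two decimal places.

C6H5COO- is the conjugate base of the weak acid C6H5COOH.
Kb = Kw/Ka = 1.0×10^-14 / 6.0 × 10^-5 = 1.67 × 10^-10
Let x = [OH-] at equilibrium. Kb = x²/(0.0382 − x).
Since Kb ≪ C₀, x ≈ √(Kb·C₀) = 2.53 × 10^-6 M.
(x/C₀ = 0.0066% < 5%, so the approximation holds.)
pOH = 5.60, so pH = 14.00 − pOH = 8.40

pH = 8.40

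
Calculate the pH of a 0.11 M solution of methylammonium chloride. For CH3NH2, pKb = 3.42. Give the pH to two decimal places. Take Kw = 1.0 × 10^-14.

pH = 5.77

CH3NH3+ is the conjugate acid of the weak base CH3NH2.
Kb = 10^(−3.42) = 3.80 × 10^-4
Ka = Kw/Kb = 1.0×10^-14 / 3.80 × 10^-4 = 2.63 × 10^-11
Ka = [H+]²/(0.11 − [H+]) = 2.63 × 10^-11
Assume [H+] ≪ 0.11: [H+] ≈ √(2.63 × 10^-11 × 0.11) = 1.70 × 10^-6 M
pH = −log(1.70 × 10^-6) = 5.77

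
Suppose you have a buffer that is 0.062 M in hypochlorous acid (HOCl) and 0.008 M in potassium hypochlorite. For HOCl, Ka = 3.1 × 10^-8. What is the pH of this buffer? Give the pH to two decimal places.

pKa = −log(3.1 × 10^-8) = 7.509
pH = pKa + log([A⁻]/[HA]) = 7.509 + log(0.008/0.062)
pH = 7.509 + (-0.889) = 6.62

pH = 6.62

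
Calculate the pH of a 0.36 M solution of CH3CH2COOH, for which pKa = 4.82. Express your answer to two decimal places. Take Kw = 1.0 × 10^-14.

CH3CH2COOH ⇌ CH3CH2COO- + H+
Ka = 10^(−4.82) = 1.51 × 10^-5
Ka = [H+]²/(0.36 − [H+]) = 1.51 × 10^-5
Neglecting [H+] in the denominator: [H+] = √(1.51 × 10^-5 × 0.36) = 2.33 × 10^-3 M
([H+]/C₀ = 0.65% < 5%, so the approximation holds.)
pH = −log[H+] = −log(2.33 × 10^-3) = 2.63

pH = 2.63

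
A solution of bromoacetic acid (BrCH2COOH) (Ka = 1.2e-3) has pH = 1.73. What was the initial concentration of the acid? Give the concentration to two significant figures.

[H+] = 10^(-1.73) = 1.86 × 10^-2 M = x
Ka = x²/(C₀ − x) ⇒ C₀ = x + x²/Ka
C₀ = 1.86 × 10^-2 + (1.86 × 10^-2)²/(1.2 × 10^-3) = 3.07 × 10^-1 M

C₀ = 3.1 × 10^-1 M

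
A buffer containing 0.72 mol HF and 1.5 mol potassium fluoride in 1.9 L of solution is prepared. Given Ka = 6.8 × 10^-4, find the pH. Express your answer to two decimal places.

pKa = −log(6.8 × 10^-4) = 3.167
pH = pKa + log([A⁻]/[HA]) = 3.167 + log(1.5/0.72)
pH = 3.167 + (+0.319) = 3.49

pH = 3.49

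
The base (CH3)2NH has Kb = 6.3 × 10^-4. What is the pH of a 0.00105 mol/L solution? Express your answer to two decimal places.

(CH3)2NH + H2O ⇌ (CH3)2NH2+ + OH-
From the ICE table, Kb = [OH-]²/(0.00105 − [OH-]) = 6.3 × 10^-4.
[OH-] is not negligible relative to C₀; solve [OH-]² + 0.00063·[OH-] − 6.61e-07 = 0.
[OH-] = [−0.00063 + √(0.00063² + 2.65e-06)]/2 = 5.57 × 10^-4 M
pOH = −log(5.57 × 10^-4) = 3.25; pH = 14.00 − 3.25 = 10.75

pH = 10.75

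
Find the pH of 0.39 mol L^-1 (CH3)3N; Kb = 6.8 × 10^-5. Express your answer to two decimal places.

pH = 11.71

(CH3)3N + H2O ⇌ (CH3)3NH+ + OH-
From the ICE table, Kb = x²/(0.39 − x) = 6.8 × 10^-5.
Neglecting x in the denominator: x = √(6.8 × 10^-5 × 0.39) = 5.15 × 10^-3 M
Check: 1.3% ionized — well under 5%, approximation valid.
pOH = −log(5.15 × 10^-3) = 2.29; pH = 14.00 − 2.29 = 11.71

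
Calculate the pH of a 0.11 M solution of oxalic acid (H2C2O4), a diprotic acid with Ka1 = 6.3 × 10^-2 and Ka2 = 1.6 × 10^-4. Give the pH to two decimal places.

Since Ka1 ≫ Ka2, the first ionization dominates [H+].
Ka1 = x²/(0.11 − x) = 6.3 × 10^-2
Solving the quadratic: x = (−Ka1 + √(Ka1² + 4·Ka1·C₀))/2 = 5.75 × 10^-2 M
pH = −log(5.75 × 10^-2) = 1.24

pH = 1.24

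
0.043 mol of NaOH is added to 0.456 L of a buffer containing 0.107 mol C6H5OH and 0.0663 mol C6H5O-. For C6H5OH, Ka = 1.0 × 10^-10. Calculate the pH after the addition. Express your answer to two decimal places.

pH = 10.23

OH- converts C6H5OH to C6H5O-: C6H5OH → 0.064 mol, C6H5O- → 0.109 mol.
pKa = −log(1.0 × 10^-10) = 10.000
Henderson–Hasselbalch with mole ratio 0.109/0.064: pH = 10.000 + (+0.231)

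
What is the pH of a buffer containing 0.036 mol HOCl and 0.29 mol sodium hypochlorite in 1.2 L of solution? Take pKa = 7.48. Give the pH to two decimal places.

Henderson–Hasselbalch: pH = pKa + log([OCl-]/[HOCl]) = 7.48 + log(0.29/0.036)
pH = 7.48 + (+0.906) = 8.39

pH = 8.39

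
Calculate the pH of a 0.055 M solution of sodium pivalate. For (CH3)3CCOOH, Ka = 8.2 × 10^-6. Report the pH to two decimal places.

pH = 8.91

(CH3)3CCOO- is the conjugate base of the weak acid (CH3)3CCOOH.
Kb = Kw/Ka = 1.0×10^-14 / 8.2 × 10^-6 = 1.22 × 10^-9
From the ICE table, Kb = [OH-]²/(0.055 − [OH-]) = 1.22 × 10^-9.
Since Kb ≪ C₀, [OH-] ≈ √(Kb·C₀) = 8.19 × 10^-6 M.
([OH-]/C₀ = 0.015% < 5%, so the approximation holds.)
pOH = 5.09, so pH = 14.00 − pOH = 8.91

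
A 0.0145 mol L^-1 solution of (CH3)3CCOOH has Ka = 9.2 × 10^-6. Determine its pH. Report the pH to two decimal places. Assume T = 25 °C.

(CH3)3CCOOH ⇌ (CH3)3CCOO- + H+
Ka = [H+]²/(0.0145 − [H+]) = 9.2 × 10^-6
Neglecting [H+] in the denominator: [H+] = √(9.2 × 10^-6 × 0.0145) = 3.65 × 10^-4 M
([H+]/C₀ = 2.5% < 5%, so the approximation holds.)
pH = −log[H+] = −log(3.65 × 10^-4) = 3.44

pH = 3.44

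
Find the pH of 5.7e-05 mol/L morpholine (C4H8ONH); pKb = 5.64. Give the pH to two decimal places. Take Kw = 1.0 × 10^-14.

pH = 9.01

C4H8ONH + H2O ⇌ C4H8ONH2+ + OH-
Kb = 10^(−5.64) = 2.29 × 10^-6
Let x = [OH-] at equilibrium. Kb = x²/(5.7e-05 − x).
x is not negligible relative to C₀; solve x² + 2.29e-06·x − 1.31e-10 = 0.
x = (−Kb + √(Kb² + 4·Kb·C₀))/2 = 1.03 × 10^-5 M
pOH = 4.99, so pH = 14.00 − pOH = 9.01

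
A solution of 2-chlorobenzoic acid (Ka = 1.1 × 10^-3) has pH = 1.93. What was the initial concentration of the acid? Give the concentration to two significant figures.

[H+] = 10^(-1.93) = 1.17 × 10^-2 M = x
Ka = x²/(C₀ − x) ⇒ C₀ = x + x²/Ka
C₀ = 1.17 × 10^-2 + (1.17 × 10^-2)²/(1.1 × 10^-3) = 1.36 × 10^-1 M

C₀ = 1.4 × 10^-1 M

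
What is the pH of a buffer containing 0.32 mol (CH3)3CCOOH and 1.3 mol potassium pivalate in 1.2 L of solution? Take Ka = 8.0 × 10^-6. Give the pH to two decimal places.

pH = 5.71

pKa = −log(8.0 × 10^-6) = 5.097
Henderson–Hasselbalch: pH = pKa + log([(CH3)3CCOO-]/[(CH3)3CCOOH]) = 5.097 + log(1.3/0.32)
pH = 5.097 + (+0.609) = 5.71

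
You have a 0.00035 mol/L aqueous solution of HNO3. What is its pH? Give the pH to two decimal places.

HNO3 is a strong acid and dissociates completely, so [H+] = 0.00035 M.
pH = -log(0.00035) = 3.46

pH = 3.46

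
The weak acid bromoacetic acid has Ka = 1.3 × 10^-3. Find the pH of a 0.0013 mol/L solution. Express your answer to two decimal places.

pH = 3.10

BrCH2COOH ⇌ BrCH2COO- + H+
Let x = [H+] at equilibrium. Ka = x²/(0.0013 − x).
x is not negligible relative to C₀; solve x² + 0.0013·x − 1.69e-06 = 0.
x = (−Ka + √(Ka² + 4·Ka·C₀))/2 = 8.03 × 10^-4 M
pH = −log(8.03 × 10^-4) = 3.10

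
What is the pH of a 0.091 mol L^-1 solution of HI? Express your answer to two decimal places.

HI is a strong acid and dissociates completely, so [H+] = 0.091 M.
pH = -log(0.091) = 1.04

pH = 1.04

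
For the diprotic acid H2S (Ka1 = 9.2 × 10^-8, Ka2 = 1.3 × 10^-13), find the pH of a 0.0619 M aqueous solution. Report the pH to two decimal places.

pH = 4.12

Since Ka1 ≫ Ka2, the first ionization dominates [H+].
Ka1 = x²/(0.0619 − x) = 9.2 × 10^-8
x ≈ √(9.2 × 10^-8 × 0.0619) = 7.55 × 10^-5 M
pH = −log(7.55 × 10^-5) = 4.12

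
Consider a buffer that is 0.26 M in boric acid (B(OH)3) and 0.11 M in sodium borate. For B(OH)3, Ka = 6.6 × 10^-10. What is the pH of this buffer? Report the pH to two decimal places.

pKa = −log(6.6 × 10^-10) = 9.180
pH = pKa + log([A⁻]/[HA]) = 9.180 + log(0.11/0.26)
pH = 9.180 + (-0.374) = 8.81

pH = 8.81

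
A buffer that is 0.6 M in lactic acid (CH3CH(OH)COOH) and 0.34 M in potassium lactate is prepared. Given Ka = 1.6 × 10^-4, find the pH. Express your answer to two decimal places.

pH = 3.55

pKa = −log(1.6 × 10^-4) = 3.796
Henderson–Hasselbalch: pH = pKa + log([CH3CH(OH)COO-]/[CH3CH(OH)COOH]) = 3.796 + log(0.34/0.6)
pH = 3.796 + (-0.247) = 3.55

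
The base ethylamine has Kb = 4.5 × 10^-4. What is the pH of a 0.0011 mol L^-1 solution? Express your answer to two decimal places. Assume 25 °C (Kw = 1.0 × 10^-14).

C2H5NH2 + H2O ⇌ C2H5NH3+ + OH-
Let x = [OH-] at equilibrium. Kb = x²/(0.0011 − x).
The 5% rule fails; solving x² + Kb·x − Kb·C₀ = 0 exactly:
x = (−Kb + √(Kb² + 4·Kb·C₀))/2 = 5.14 × 10^-4 M
pOH = 3.29, so pH = 14.00 − pOH = 10.71

pH = 10.71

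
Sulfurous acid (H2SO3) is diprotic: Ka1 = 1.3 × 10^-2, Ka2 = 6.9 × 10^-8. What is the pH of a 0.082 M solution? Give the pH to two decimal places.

Ka1 ≫ Ka2, so treat the first dissociation as the only significant source of H+.
Ka1 = x²/(0.082 − x) = 1.3 × 10^-2
Solving the quadratic: x = (−Ka1 + √(Ka1² + 4·Ka1·C₀))/2 = 2.68 × 10^-2 M
pH = −log(2.68 × 10^-2) = 1.57

pH = 1.57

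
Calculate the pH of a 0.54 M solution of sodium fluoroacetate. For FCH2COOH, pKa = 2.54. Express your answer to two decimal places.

pH = 8.14

FCH2COO- is the conjugate base of the weak acid FCH2COOH.
Ka = 10^(−2.54) = 2.88 × 10^-3
Kb = Kw/Ka = 1.0×10^-14 / 2.88 × 10^-3 = 3.47 × 10^-12
From the ICE table, Kb = [OH-]²/(0.54 − [OH-]) = 3.47 × 10^-12.
Since Kb ≪ C₀, [OH-] ≈ √(Kb·C₀) = 1.37 × 10^-6 M.
([OH-]/C₀ = 0.00025% < 5%, so the approximation holds.)
pOH = 5.86, so pH = 14.00 − pOH = 8.14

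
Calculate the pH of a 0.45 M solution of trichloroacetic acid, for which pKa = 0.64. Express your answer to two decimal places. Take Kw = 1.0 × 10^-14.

pH = 0.65

Cl3CCOOH ⇌ Cl3CCOO- + H+
Ka = 10^(−0.64) = 2.29 × 10^-1
From the ICE table, Ka = x²/(0.45 − x) = 2.29 × 10^-1.
Here C₀/Ka ≈ 1.97, so the small-x approximation fails. Use the quadratic:
x = [−0.229 + √(0.229² + 0.412)]/2 = 2.26 × 10^-1 M
pH = −log[H+] = −log(2.26 × 10^-1) = 0.65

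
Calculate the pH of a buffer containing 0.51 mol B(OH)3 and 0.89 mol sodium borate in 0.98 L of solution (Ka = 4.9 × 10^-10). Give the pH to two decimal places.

pKa = −log(4.9 × 10^-10) = 9.310
pH = pKa + log([A⁻]/[HA]) = 9.310 + log(0.89/0.51)
pH = 9.310 + (+0.242) = 9.55

pH = 9.55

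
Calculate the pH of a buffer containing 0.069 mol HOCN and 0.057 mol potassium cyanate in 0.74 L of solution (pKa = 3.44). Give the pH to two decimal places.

Henderson–Hasselbalch: pH = pKa + log([OCN-]/[HOCN]) = 3.44 + log(0.057/0.069)
pH = 3.44 + (-0.083) = 3.36

pH = 3.36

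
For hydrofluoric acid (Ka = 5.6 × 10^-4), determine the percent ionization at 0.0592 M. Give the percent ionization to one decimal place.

HF ⇌ F- + H+; let x = [H+] at equilibrium.
Ka = x²/(C₀ − x); solving the quadratic gives x = 5.48 × 10^-3 M.
Fraction ionized = 5.48 × 10^-3 / 0.0592 = 0.0926 → 9.3%

9.3%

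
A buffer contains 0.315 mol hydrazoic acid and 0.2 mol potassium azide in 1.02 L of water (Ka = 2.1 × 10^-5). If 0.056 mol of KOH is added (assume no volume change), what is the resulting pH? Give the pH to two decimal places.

pH = 4.67

After neutralization: n(HN3) = 0.259 mol, n(N3-) = 0.256 mol.
pKa = −log(2.1 × 10^-5) = 4.678
Henderson–Hasselbalch with mole ratio 0.256/0.259: pH = 4.678 + (-0.005)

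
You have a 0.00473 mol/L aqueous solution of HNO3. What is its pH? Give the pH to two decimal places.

pH = 2.33

HNO3 is a strong acid and dissociates completely, so [H+] = 0.00473 M.
pH = -log(0.00473) = 2.33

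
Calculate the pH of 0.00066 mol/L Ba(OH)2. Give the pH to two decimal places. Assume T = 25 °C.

Ba(OH)2 is a strong base (each formula unit releases 2 OH-); [OH-] = 0.00132 M.
pOH = -log(0.00132) = 2.88
pH = 14.00 - 2.88 = 11.12

pH = 11.12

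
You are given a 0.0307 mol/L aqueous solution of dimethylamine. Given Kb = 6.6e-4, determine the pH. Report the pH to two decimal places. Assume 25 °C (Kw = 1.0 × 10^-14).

(CH3)2NH + H2O ⇌ (CH3)2NH2+ + OH-
Let x = [OH-] at equilibrium. Kb = x²/(0.0307 − x).
Here C₀/Kb ≈ 46.5, so the small-x approximation fails. Use the quadratic:
x = [−0.00066 + √(0.00066² + 8.1e-05)]/2 = 4.18 × 10^-3 M
pOH = −log(4.18 × 10^-3) = 2.38; pH = 14.00 − 2.38 = 11.62

pH = 11.62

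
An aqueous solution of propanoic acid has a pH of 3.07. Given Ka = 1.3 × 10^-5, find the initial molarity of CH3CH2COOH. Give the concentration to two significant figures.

[H+] = 10^(-3.07) = 8.51 × 10^-4 M = x
Ka = x²/(C₀ − x) ⇒ C₀ = x + x²/Ka
C₀ = 8.51 × 10^-4 + (8.51 × 10^-4)²/(1.3 × 10^-5) = 5.66 × 10^-2 M

C₀ = 5.7 × 10^-2 M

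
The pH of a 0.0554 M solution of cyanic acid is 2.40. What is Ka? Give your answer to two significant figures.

[H+] = 10^(-2.40) = 3.98 × 10^-3 M
At equilibrium [HA] = 0.0554 − 3.98 × 10^-3 = 5.14 × 10^-2 M
Ka = [H+][A-]/[HA] = (3.98 × 10^-3)² / 5.14 × 10^-2 = 3.1 × 10^-4

Ka = 3.1 × 10^-4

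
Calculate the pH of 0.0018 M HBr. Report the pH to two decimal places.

HBr is a strong acid and dissociates completely, so [H+] = 0.0018 M.
pH = -log(0.0018) = 2.74

pH = 2.74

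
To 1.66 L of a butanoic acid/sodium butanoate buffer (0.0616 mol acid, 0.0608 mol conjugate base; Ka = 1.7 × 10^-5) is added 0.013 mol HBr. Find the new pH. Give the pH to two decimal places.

pH = 4.58

Added H+ converts CH3(CH2)2COO- to CH3(CH2)2COOH: CH3(CH2)2COOH → 0.0746 mol, CH3(CH2)2COO- → 0.0478 mol.
pKa = −log(1.7 × 10^-5) = 4.770
pH = pKa + log([A⁻]/[HA]) = 4.770 + log(0.0478/0.0746) = 4.770 -0.193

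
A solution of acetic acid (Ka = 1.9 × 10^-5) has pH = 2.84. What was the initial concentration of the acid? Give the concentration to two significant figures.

C₀ = 1.1 × 10^-1 M

[H+] = 10^(-2.84) = 1.45 × 10^-3 M = x
Ka = x²/(C₀ − x) ⇒ C₀ = x + x²/Ka
C₀ = 1.45 × 10^-3 + (1.45 × 10^-3)²/(1.9 × 10^-5) = 1.12 × 10^-1 M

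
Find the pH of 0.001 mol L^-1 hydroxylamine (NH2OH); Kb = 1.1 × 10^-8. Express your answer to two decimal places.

NH2OH + H2O ⇌ NH3OH+ + OH-
Kb = x²/(0.001 − x) = 1.1 × 10^-8
Neglecting x in the denominator: x = √(1.1 × 10^-8 × 0.001) = 3.32 × 10^-6 M
(x/C₀ = 0.33% < 5%, so the approximation holds.)
pOH = −log(3.32 × 10^-6) = 5.48; pH = 14.00 − 5.48 = 8.52

pH = 8.52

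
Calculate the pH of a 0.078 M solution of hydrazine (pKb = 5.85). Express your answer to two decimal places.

N2H4 + H2O ⇌ N2H5+ + OH-
Kb = 10^(−5.85) = 1.41 × 10^-6
Kb = [OH-]²/(0.078 − [OH-]) = 1.41 × 10^-6
Assume [OH-] ≪ 0.078: [OH-] ≈ √(1.41 × 10^-6 × 0.078) = 3.32 × 10^-4 M
([OH-]/C₀ = 0.43% < 5%, so the approximation holds.)
pOH = −log(3.32 × 10^-4) = 3.48; pH = 14.00 − 3.48 = 10.52

pH = 10.52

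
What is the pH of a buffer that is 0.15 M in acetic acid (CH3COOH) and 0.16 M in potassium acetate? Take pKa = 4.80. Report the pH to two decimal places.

pH = 4.83

pH = pKa + log([A⁻]/[HA]) = 4.80 + log(0.16/0.15)
pH = 4.80 + (+0.028) = 4.83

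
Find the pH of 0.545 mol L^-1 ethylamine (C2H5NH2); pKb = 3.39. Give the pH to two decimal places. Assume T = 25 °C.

C2H5NH2 + H2O ⇌ C2H5NH3+ + OH-
Kb = 10^(−3.39) = 4.07 × 10^-4
Let x = [OH-] at equilibrium. Kb = x²/(0.545 − x).
Neglecting x in the denominator: x = √(4.07 × 10^-4 × 0.545) = 1.49 × 10^-2 M
pOH = −log(1.49 × 10^-2) = 1.83; pH = 14.00 − 1.83 = 12.17

pH = 12.17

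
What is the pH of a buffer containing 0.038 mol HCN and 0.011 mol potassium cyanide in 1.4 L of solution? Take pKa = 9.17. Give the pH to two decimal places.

pH = 8.63

Using pH = pKa + log([base]/[acid]) with [base]/[acid] = 0.011/0.038:
pH = 9.17 + (-0.538) = 8.63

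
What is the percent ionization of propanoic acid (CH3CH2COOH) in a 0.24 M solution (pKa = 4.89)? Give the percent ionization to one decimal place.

CH3CH2COOH ⇌ CH3CH2COO- + H+; let x = [H+] at equilibrium.
Ka = 10^(−4.89) = 1.29 × 10^-5
x ≈ √(Ka·C₀) = √(1.29 × 10^-5 × 0.24) = 1.76 × 10^-3 M
% ionization = x/C₀ × 100% = 1.76 × 10^-3/0.24 × 100% = 0.7%

0.7%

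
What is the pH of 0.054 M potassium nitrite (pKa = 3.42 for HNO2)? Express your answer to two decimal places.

NO2- is the conjugate base of the weak acid HNO2.
Ka = 10^(−3.42) = 3.80 × 10^-4
Kb = Kw/Ka = 1.0×10^-14 / 3.80 × 10^-4 = 2.63 × 10^-11
Let x = [OH-] at equilibrium. Kb = x²/(0.054 − x).
Neglecting x in the denominator: x = √(2.63 × 10^-11 × 0.054) = 1.19 × 10^-6 M
(x/C₀ = 0.0022% < 5%, so the approximation holds.)
pOH = 5.92, so pH = 14.00 − pOH = 8.08

pH = 8.08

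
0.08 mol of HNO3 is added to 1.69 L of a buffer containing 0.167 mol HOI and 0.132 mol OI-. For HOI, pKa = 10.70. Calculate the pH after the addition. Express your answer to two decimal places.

Added H+ converts OI- to HOI: HOI → 0.247 mol, OI- → 0.052 mol.
pH = pKa + log([A⁻]/[HA]) = 10.70 + log(0.052/0.247) = 10.70 -0.677

pH = 10.02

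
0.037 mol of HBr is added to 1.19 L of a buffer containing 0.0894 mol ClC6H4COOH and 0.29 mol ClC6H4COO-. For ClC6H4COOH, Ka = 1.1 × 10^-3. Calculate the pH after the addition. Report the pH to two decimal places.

pH = 3.26

After neutralization: n(ClC6H4COOH) = 0.126 mol, n(ClC6H4COO-) = 0.253 mol.
pKa = −log(1.1 × 10^-3) = 2.959
Henderson–Hasselbalch with mole ratio 0.253/0.126: pH = 2.959 + (+0.303)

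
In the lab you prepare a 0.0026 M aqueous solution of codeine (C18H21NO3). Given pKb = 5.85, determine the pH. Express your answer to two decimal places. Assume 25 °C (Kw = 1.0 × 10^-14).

C18H21NO3 + H2O ⇌ C18H22NO3+ + OH-
Kb = 10^(−5.85) = 1.41 × 10^-6
From the ICE table, Kb = [OH-]²/(0.0026 − [OH-]) = 1.41 × 10^-6.
Assume [OH-] ≪ 0.0026: [OH-] ≈ √(1.41 × 10^-6 × 0.0026) = 6.05 × 10^-5 M
pOH = 4.22, so pH = 14.00 − pOH = 9.78

pH = 9.78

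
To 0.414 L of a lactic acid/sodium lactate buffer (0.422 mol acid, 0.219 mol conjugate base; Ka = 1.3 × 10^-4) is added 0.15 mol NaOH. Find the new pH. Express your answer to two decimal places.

pH = 4.02

After neutralization: n(CH3CH(OH)COOH) = 0.272 mol, n(CH3CH(OH)COO-) = 0.369 mol.
pKa = −log(1.3 × 10^-4) = 3.886
Henderson–Hasselbalch with mole ratio 0.369/0.272: pH = 3.886 + (+0.132)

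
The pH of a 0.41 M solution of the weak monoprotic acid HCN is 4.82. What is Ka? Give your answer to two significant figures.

Ka = 5.6 × 10^-10

[H+] = 10^(-4.82) = 1.51 × 10^-5 M
At equilibrium [HA] = 0.41 − 1.51 × 10^-5 = 4.10 × 10^-1 M
Ka = [H+][A-]/[HA] = (1.51 × 10^-5)² / 4.10 × 10^-1 = 5.6 × 10^-10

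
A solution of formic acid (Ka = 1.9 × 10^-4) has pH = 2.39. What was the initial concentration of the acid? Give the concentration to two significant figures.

C₀ = 9.1 × 10^-2 M

[H+] = 10^(-2.39) = 4.07 × 10^-3 M = x
Ka = x²/(C₀ − x) ⇒ C₀ = x + x²/Ka
C₀ = 4.07 × 10^-3 + (4.07 × 10^-3)²/(1.9 × 10^-4) = 9.13 × 10^-2 M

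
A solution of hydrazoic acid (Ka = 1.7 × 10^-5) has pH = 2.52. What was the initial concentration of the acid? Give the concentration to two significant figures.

C₀ = 5.4 × 10^-1 M

[H+] = 10^(-2.52) = 3.02 × 10^-3 M = x
Ka = x²/(C₀ − x) ⇒ C₀ = x + x²/Ka
C₀ = 3.02 × 10^-3 + (3.02 × 10^-3)²/(1.7 × 10^-5) = 5.40 × 10^-1 M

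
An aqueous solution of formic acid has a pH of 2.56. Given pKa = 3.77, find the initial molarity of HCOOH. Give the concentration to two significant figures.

C₀ = 4.7 × 10^-2 M

[H+] = 10^(-2.56) = 2.75 × 10^-3 M = x
Ka = 10^(−3.77) = 1.70 × 10^-4
Ka = x²/(C₀ − x) ⇒ C₀ = x + x²/Ka
C₀ = 2.75 × 10^-3 + (2.75 × 10^-3)²/(1.70 × 10^-4) = 4.72 × 10^-2 M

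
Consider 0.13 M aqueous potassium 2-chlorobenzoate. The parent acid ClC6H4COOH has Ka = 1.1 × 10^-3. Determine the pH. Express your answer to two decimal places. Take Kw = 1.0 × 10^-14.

pH = 8.04

ClC6H4COO- is the conjugate base of the weak acid ClC6H4COOH.
Kb = Kw/Ka = 1.0×10^-14 / 1.1 × 10^-3 = 9.09 × 10^-12
Let x = [OH-] at equilibrium. Kb = x²/(0.13 − x).
Neglecting x in the denominator: x = √(9.09 × 10^-12 × 0.13) = 1.09 × 10^-6 M
Check: 0.00084% ionized — well under 5%, approximation valid.
pOH = 5.96, so pH = 14.00 − pOH = 8.04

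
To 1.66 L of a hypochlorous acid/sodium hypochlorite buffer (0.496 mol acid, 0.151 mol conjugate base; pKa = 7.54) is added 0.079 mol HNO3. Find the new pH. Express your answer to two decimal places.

pH = 6.64

After neutralization: n(HOCl) = 0.575 mol, n(OCl-) = 0.072 mol.
Henderson–Hasselbalch with mole ratio 0.072/0.575: pH = 7.54 + (-0.902)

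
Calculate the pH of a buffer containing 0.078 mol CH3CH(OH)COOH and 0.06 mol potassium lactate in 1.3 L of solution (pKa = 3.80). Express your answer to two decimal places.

pH = 3.69

Henderson–Hasselbalch: pH = pKa + log([CH3CH(OH)COO-]/[CH3CH(OH)COOH]) = 3.80 + log(0.06/0.078)
pH = 3.80 + (-0.114) = 3.69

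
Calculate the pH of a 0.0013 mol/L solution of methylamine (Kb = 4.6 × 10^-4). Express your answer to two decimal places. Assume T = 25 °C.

pH = 10.76

CH3NH2 + H2O ⇌ CH3NH3+ + OH-
Kb = x²/(0.0013 − x) = 4.6 × 10^-4
x is not negligible relative to C₀; solve x² + 0.00046·x − 5.98e-07 = 0.
x = [−0.00046 + √(0.00046² + 2.39e-06)]/2 = 5.77 × 10^-4 M
pOH = −log(5.77 × 10^-4) = 3.24; pH = 14.00 − 3.24 = 10.76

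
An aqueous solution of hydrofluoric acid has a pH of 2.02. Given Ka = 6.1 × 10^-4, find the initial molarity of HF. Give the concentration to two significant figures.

C₀ = 1.6 × 10^-1 M

[H+] = 10^(-2.02) = 9.55 × 10^-3 M = x
Ka = x²/(C₀ − x) ⇒ C₀ = x + x²/Ka
C₀ = 9.55 × 10^-3 + (9.55 × 10^-3)²/(6.1 × 10^-4) = 1.59 × 10^-1 M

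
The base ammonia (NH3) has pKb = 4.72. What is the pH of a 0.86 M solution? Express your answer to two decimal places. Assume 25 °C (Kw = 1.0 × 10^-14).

pH = 11.61

NH3 + H2O ⇌ NH4+ + OH-
Kb = 10^(−4.72) = 1.91 × 10^-5
Kb = [OH-]²/(0.86 − [OH-]) = 1.91 × 10^-5
Assume [OH-] ≪ 0.86: [OH-] ≈ √(1.91 × 10^-5 × 0.86) = 4.05 × 10^-3 M
Check: 0.47% ionized — well under 5%, approximation valid.
pOH = 2.39, so pH = 14.00 − pOH = 11.61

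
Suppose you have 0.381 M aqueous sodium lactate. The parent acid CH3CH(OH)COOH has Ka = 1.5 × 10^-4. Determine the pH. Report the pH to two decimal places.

pH = 8.70

CH3CH(OH)COO- is the conjugate base of the weak acid CH3CH(OH)COOH.
Kb = Kw/Ka = 1.0×10^-14 / 1.5 × 10^-4 = 6.67 × 10^-11
From the ICE table, Kb = x²/(0.381 − x) = 6.67 × 10^-11.
Assume x ≪ 0.381: x ≈ √(6.67 × 10^-11 × 0.381) = 5.04 × 10^-6 M
Check: 0.0013% ionized — well under 5%, approximation valid.
pOH = −log(5.04 × 10^-6) = 5.30; pH = 14.00 − 5.30 = 8.70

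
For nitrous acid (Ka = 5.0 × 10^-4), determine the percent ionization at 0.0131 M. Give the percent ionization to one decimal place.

17.7%

HNO2 ⇌ NO2- + H+; let x = [H+] at equilibrium.
Solve x² + 0.0005x − 6.55e-06 = 0 → x = 2.32 × 10^-3 M
% ionization = x/C₀ × 100% = 2.32 × 10^-3/0.0131 × 100% = 17.7%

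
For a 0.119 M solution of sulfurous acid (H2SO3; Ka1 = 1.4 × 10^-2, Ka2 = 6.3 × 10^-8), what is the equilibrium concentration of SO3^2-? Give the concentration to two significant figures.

First ionization gives [H+] ≈ [HSO3-] = 3.44 × 10^-2 M.
Second step: Ka2 = [H+][SO3^2-]/[HSO3-] ≈ [SO3^2-] (since [H+] ≈ [HSO3-]).
So [SO3^2-] ≈ Ka2.

6.3 × 10^-8 M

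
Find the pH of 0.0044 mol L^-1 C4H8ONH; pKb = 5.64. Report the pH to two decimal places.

pH = 10.00

C4H8ONH + H2O ⇌ C4H8ONH2+ + OH-
Kb = 10^(−5.64) = 2.29 × 10^-6
Kb = [OH-]²/(0.0044 − [OH-]) = 2.29 × 10^-6
Since Kb ≪ C₀, [OH-] ≈ √(Kb·C₀) = 1.00 × 10^-4 M.
Check: 2.3% ionized — well under 5%, approximation valid.
pOH = 4.00, so pH = 14.00 − pOH = 10.00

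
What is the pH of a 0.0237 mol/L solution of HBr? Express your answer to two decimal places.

pH = 1.63

HBr is a strong acid and dissociates completely, so [H+] = 0.0237 M.
pH = -log(0.0237) = 1.63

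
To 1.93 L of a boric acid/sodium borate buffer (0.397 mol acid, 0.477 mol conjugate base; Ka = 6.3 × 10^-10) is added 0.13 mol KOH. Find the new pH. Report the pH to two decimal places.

pH = 9.56

After neutralization: n(B(OH)3) = 0.267 mol, n(B(OH)4-) = 0.607 mol.
pKa = −log(6.3 × 10^-10) = 9.201
pH = pKa + log([A⁻]/[HA]) = 9.201 + log(0.607/0.267) = 9.201 +0.357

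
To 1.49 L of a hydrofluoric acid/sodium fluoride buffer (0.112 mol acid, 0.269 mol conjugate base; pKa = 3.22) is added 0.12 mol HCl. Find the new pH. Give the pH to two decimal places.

Added H+ converts F- to HF: HF → 0.232 mol, F- → 0.149 mol.
pH = pKa + log([A⁻]/[HA]) = 3.22 + log(0.149/0.232) = 3.22 -0.192

pH = 3.03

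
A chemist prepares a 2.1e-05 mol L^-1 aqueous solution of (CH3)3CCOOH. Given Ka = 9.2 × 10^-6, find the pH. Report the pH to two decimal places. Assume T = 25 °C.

pH = 5.00

(CH3)3CCOOH ⇌ (CH3)3CCOO- + H+
Ka = x²/(2.1e-05 − x) = 9.2 × 10^-6
The 5% rule fails; solving x² + Ka·x − Ka·C₀ = 0 exactly:
x = (−Ka + √(Ka² + 4·Ka·C₀))/2 = 1.00 × 10^-5 M
pH = −log(1.00 × 10^-5) = 5.00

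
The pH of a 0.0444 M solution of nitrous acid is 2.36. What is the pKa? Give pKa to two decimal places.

pKa = 3.32

[H+] = 10^(-2.36) = 4.37 × 10^-3 M
At equilibrium [HA] = 0.0444 − 4.37 × 10^-3 = 4.00 × 10^-2 M
Ka = [H+][A-]/[HA] = (4.37 × 10^-3)² / 4.00 × 10^-2 = 4.77 × 10^-4
pKa = -log(4.77 × 10^-4) = 3.32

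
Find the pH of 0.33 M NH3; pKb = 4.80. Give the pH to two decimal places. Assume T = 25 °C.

NH3 + H2O ⇌ NH4+ + OH-
Kb = 10^(−4.80) = 1.58 × 10^-5
From the ICE table, Kb = [OH-]²/(0.33 − [OH-]) = 1.58 × 10^-5.
Neglecting [OH-] in the denominator: [OH-] = √(1.58 × 10^-5 × 0.33) = 2.28 × 10^-3 M
pOH = 2.64, so pH = 14.00 − pOH = 11.36

pH = 11.36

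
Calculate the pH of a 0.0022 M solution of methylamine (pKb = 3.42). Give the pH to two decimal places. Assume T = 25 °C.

CH3NH2 + H2O ⇌ CH3NH3+ + OH-
Kb = 10^(−3.42) = 3.80 × 10^-4
Kb = [OH-]²/(0.0022 − [OH-]) = 3.80 × 10^-4
The 5% rule fails; solving [OH-]² + Kb·[OH-] − Kb·C₀ = 0 exactly:
[OH-] = [−0.00038 + √(0.00038² + 3.34e-06)]/2 = 7.44 × 10^-4 M
pOH = 3.13, so pH = 14.00 − pOH = 10.87

pH = 10.87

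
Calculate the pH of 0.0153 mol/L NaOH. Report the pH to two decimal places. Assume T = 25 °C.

NaOH is a strong base; [OH-] = 0.0153 M.
pOH = -log(0.0153) = 1.82
pH = 14.00 - 1.82 = 12.18

pH = 12.18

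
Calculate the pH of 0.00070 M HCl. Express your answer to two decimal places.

pH = 3.15

HCl is a strong acid and dissociates completely, so [H+] = 0.00070 M.
pH = -log(0.0007) = 3.15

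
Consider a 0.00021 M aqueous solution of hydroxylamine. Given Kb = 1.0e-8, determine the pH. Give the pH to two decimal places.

pH = 8.16

NH2OH + H2O ⇌ NH3OH+ + OH-
Let x = [OH-] at equilibrium. Kb = x²/(0.00021 − x).
Assume x ≪ 0.00021: x ≈ √(1.0 × 10^-8 × 0.00021) = 1.45 × 10^-6 M
(x/C₀ = 0.69% < 5%, so the approximation holds.)
pOH = 5.84, so pH = 14.00 − pOH = 8.16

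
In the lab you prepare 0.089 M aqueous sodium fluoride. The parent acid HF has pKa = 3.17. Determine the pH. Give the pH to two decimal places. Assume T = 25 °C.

F- is the conjugate base of the weak acid HF.
Ka = 10^(−3.17) = 6.76 × 10^-4
Kb = Kw/Ka = 1.0×10^-14 / 6.76 × 10^-4 = 1.48 × 10^-11
From the ICE table, Kb = [OH-]²/(0.089 − [OH-]) = 1.48 × 10^-11.
Neglecting [OH-] in the denominator: [OH-] = √(1.48 × 10^-11 × 0.089) = 1.15 × 10^-6 M
Check: 0.0013% ionized — well under 5%, approximation valid.
pOH = −log(1.15 × 10^-6) = 5.94; pH = 14.00 − 5.94 = 8.06

pH = 8.06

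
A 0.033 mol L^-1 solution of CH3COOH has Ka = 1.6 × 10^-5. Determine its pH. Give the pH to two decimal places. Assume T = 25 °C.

pH = 3.14

CH3COOH ⇌ CH3COO- + H+
Ka = [H+]²/(0.033 − [H+]) = 1.6 × 10^-5
Assume [H+] ≪ 0.033: [H+] ≈ √(1.6 × 10^-5 × 0.033) = 7.27 × 10^-4 M
pH = −log[H+] = −log(7.27 × 10^-4) = 3.14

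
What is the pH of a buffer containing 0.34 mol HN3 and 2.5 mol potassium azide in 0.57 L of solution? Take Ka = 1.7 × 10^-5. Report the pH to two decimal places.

pKa = −log(1.7 × 10^-5) = 4.770
Using pH = pKa + log([base]/[acid]) with [base]/[acid] = 2.5/0.34:
pH = 4.770 + (+0.866) = 5.64

pH = 5.64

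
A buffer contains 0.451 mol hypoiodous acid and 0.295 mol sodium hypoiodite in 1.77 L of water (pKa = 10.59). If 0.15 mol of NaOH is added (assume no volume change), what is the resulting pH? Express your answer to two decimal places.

After neutralization: n(HOI) = 0.301 mol, n(OI-) = 0.445 mol.
pH = pKa + log(n_OI-/n_HOI) = 10.59 + log(0.445/0.301) = 10.59 + (+0.170)

pH = 10.76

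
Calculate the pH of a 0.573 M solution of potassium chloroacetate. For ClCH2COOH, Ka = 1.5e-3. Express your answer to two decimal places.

pH = 8.29

ClCH2COO- is the conjugate base of the weak acid ClCH2COOH.
Kb = Kw/Ka = 1.0×10^-14 / 1.5 × 10^-3 = 6.67 × 10^-12
Let x = [OH-] at equilibrium. Kb = x²/(0.573 − x).
Assume x ≪ 0.573: x ≈ √(6.67 × 10^-12 × 0.573) = 1.95 × 10^-6 M
Check: 0.00034% ionized — well under 5%, approximation valid.
pOH = 5.71, so pH = 14.00 − pOH = 8.29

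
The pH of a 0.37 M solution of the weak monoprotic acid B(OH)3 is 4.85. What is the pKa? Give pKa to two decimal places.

[H+] = 10^(-4.85) = 1.41 × 10^-5 M
At equilibrium [HA] = 0.37 − 1.41 × 10^-5 = 3.70 × 10^-1 M
Ka = [H+][A-]/[HA] = (1.41 × 10^-5)² / 3.70 × 10^-1 = 5.37 × 10^-10
pKa = -log(5.37 × 10^-10) = 9.27

pKa = 9.27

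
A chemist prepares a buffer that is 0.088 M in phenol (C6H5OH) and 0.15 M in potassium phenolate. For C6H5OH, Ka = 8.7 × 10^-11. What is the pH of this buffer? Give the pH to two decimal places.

pKa = −log(8.7 × 10^-11) = 10.060
pH = pKa + log([A⁻]/[HA]) = 10.060 + log(0.15/0.088)
pH = 10.060 + (+0.232) = 10.29

pH = 10.29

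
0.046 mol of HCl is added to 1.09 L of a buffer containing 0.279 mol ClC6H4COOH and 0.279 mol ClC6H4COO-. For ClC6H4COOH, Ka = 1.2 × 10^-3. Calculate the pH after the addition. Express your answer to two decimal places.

pH = 2.78

Added H+ converts ClC6H4COO- to ClC6H4COOH: ClC6H4COOH → 0.325 mol, ClC6H4COO- → 0.233 mol.
pKa = −log(1.2 × 10^-3) = 2.921
pH = pKa + log(n_ClC6H4COO-/n_ClC6H4COOH) = 2.921 + log(0.233/0.325) = 2.921 + (-0.145)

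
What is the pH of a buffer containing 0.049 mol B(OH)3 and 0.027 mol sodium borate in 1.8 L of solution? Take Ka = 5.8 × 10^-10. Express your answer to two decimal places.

pH = 8.98

pKa = −log(5.8 × 10^-10) = 9.237
Henderson–Hasselbalch: pH = pKa + log([B(OH)4-]/[B(OH)3]) = 9.237 + log(0.027/0.049)
pH = 9.237 + (-0.259) = 8.98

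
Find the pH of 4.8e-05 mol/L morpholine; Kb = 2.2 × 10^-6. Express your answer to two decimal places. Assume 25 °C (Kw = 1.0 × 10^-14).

C4H8ONH + H2O ⇌ C4H8ONH2+ + OH-
Kb = x²/(4.8e-05 − x) = 2.2 × 10^-6
Here C₀/Kb ≈ 21.8, so the small-x approximation fails. Use the quadratic:
x = [−2.2e-06 + √(2.2e-06² + 4.22e-10)]/2 = 9.23 × 10^-6 M
pOH = −log(9.23 × 10^-6) = 5.03; pH = 14.00 − 5.03 = 8.97

pH = 8.97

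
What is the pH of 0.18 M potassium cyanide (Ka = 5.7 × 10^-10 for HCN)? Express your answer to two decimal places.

pH = 11.25

CN- is the conjugate base of the weak acid HCN.
Kb = Kw/Ka = 1.0×10^-14 / 5.7 × 10^-10 = 1.75 × 10^-5
Kb = x²/(0.18 − x) = 1.75 × 10^-5
Neglecting x in the denominator: x = √(1.75 × 10^-5 × 0.18) = 1.77 × 10^-3 M
Check: 0.99% ionized — well under 5%, approximation valid.
pOH = 2.75, so pH = 14.00 − pOH = 11.25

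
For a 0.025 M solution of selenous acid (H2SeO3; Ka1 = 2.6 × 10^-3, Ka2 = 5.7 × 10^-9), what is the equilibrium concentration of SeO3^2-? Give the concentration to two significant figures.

First ionization gives [H+] ≈ [HSeO3-] = 6.87 × 10^-3 M.
Second step: Ka2 = [H+][SeO3^2-]/[HSeO3-] ≈ [SeO3^2-] (since [H+] ≈ [HSeO3-]).
So [SeO3^2-] ≈ Ka2.

5.7 × 10^-9 M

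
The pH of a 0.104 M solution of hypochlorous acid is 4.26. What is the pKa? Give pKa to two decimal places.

pKa = 7.54

[H+] = 10^(-4.26) = 5.50 × 10^-5 M
At equilibrium [HA] = 0.104 − 5.50 × 10^-5 = 1.04 × 10^-1 M
Ka = [H+][A-]/[HA] = (5.50 × 10^-5)² / 1.04 × 10^-1 = 2.91 × 10^-8
pKa = -log(2.91 × 10^-8) = 7.54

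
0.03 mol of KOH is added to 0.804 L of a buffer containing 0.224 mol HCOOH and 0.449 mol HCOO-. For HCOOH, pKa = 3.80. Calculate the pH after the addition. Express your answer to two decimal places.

After neutralization: n(HCOOH) = 0.194 mol, n(HCOO-) = 0.479 mol.
pH = pKa + log([A⁻]/[HA]) = 3.80 + log(0.479/0.194) = 3.80 +0.393

pH = 4.19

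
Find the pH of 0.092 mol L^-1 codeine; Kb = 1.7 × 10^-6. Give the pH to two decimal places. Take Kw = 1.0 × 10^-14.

pH = 10.60

C18H21NO3 + H2O ⇌ C18H22NO3+ + OH-
From the ICE table, Kb = [OH-]²/(0.092 − [OH-]) = 1.7 × 10^-6.
Since Kb ≪ C₀, [OH-] ≈ √(Kb·C₀) = 3.95 × 10^-4 M.
([OH-]/C₀ = 0.43% < 5%, so the approximation holds.)
pOH = −log(3.95 × 10^-4) = 3.40; pH = 14.00 − 3.40 = 10.60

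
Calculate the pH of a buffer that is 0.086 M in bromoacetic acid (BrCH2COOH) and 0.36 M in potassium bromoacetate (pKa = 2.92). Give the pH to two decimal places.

Using pH = pKa + log([base]/[acid]) with [base]/[acid] = 0.36/0.086:
pH = 2.92 + (+0.622) = 3.54

pH = 3.54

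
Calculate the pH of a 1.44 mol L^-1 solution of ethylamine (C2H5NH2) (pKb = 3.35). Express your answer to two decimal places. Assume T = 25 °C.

C2H5NH2 + H2O ⇌ C2H5NH3+ + OH-
Kb = 10^(−3.35) = 4.47 × 10^-4
From the ICE table, Kb = x²/(1.44 − x) = 4.47 × 10^-4.
Since Kb ≪ C₀, x ≈ √(Kb·C₀) = 2.54 × 10^-2 M.
pOH = 1.60, so pH = 14.00 − pOH = 12.40

pH = 12.40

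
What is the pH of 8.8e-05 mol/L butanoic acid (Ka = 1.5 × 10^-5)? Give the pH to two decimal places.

CH3(CH2)2COOH ⇌ CH3(CH2)2COO- + H+
Ka = x²/(8.8e-05 − x) = 1.5 × 10^-5
x is not negligible relative to C₀; solve x² + 1.5e-05·x − 1.32e-09 = 0.
x = (−Ka + √(Ka² + 4·Ka·C₀))/2 = 2.96 × 10^-5 M
pH = −log[H+] = −log(2.96 × 10^-5) = 4.53

pH = 4.53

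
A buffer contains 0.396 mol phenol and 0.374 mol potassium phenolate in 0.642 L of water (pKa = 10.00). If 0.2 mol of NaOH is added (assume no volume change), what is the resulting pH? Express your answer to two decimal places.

pH = 10.47

After neutralization: n(C6H5OH) = 0.196 mol, n(C6H5O-) = 0.574 mol.
pH = pKa + log([A⁻]/[HA]) = 10.00 + log(0.574/0.196) = 10.00 +0.467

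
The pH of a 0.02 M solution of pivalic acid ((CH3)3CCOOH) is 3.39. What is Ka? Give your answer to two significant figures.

[H+] = 10^(-3.39) = 4.07 × 10^-4 M
At equilibrium [HA] = 0.02 − 4.07 × 10^-4 = 1.96 × 10^-2 M
Ka = [H+][A-]/[HA] = (4.07 × 10^-4)² / 1.96 × 10^-2 = 8.5 × 10^-6

Ka = 8.5 × 10^-6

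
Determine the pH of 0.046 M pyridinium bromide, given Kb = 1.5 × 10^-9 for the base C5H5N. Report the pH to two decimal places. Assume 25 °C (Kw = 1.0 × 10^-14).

C5H5NH+ is the conjugate acid of the weak base C5H5N.
Ka = Kw/Kb = 1.0×10^-14 / 1.5 × 10^-9 = 6.67 × 10^-6
From the ICE table, Ka = [H+]²/(0.046 − [H+]) = 6.67 × 10^-6.
Neglecting [H+] in the denominator: [H+] = √(6.67 × 10^-6 × 0.046) = 5.54 × 10^-4 M
Check: 1.2% ionized — well under 5%, approximation valid.
pH = −log[H+] = −log(5.54 × 10^-4) = 3.26

pH = 3.26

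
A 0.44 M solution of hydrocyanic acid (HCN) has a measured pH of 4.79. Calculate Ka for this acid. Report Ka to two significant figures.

[H+] = 10^(-4.79) = 1.62 × 10^-5 M
At equilibrium [HA] = 0.44 − 1.62 × 10^-5 = 4.40 × 10^-1 M
Ka = [H+][A-]/[HA] = (1.62 × 10^-5)² / 4.40 × 10^-1 = 6.0 × 10^-10

Ka = 6.0 × 10^-10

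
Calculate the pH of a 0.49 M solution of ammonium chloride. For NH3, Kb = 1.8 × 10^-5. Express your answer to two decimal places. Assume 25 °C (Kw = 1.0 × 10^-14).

pH = 4.78

NH4+ is the conjugate acid of the weak base NH3.
Ka = Kw/Kb = 1.0×10^-14 / 1.8 × 10^-5 = 5.56 × 10^-10
From the ICE table, Ka = [H+]²/(0.49 − [H+]) = 5.56 × 10^-10.
Neglecting [H+] in the denominator: [H+] = √(5.56 × 10^-10 × 0.49) = 1.65 × 10^-5 M
pH = −log[H+] = −log(1.65 × 10^-5) = 4.78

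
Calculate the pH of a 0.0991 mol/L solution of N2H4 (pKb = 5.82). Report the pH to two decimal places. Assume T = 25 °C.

pH = 10.59

N2H4 + H2O ⇌ N2H5+ + OH-
Kb = 10^(−5.82) = 1.51 × 10^-6
Let x = [OH-] at equilibrium. Kb = x²/(0.0991 − x).
Neglecting x in the denominator: x = √(1.51 × 10^-6 × 0.0991) = 3.87 × 10^-4 M
pOH = −log(3.87 × 10^-4) = 3.41; pH = 14.00 − 3.41 = 10.59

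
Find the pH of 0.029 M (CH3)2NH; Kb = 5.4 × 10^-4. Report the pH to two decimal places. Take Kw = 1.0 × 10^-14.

(CH3)2NH + H2O ⇌ (CH3)2NH2+ + OH-
From the ICE table, Kb = [OH-]²/(0.029 − [OH-]) = 5.4 × 10^-4.
The 5% rule fails; solving [OH-]² + Kb·[OH-] − Kb·C₀ = 0 exactly:
[OH-] = [−0.00054 + √(0.00054² + 6.26e-05)]/2 = 3.70 × 10^-3 M
pOH = −log(3.70 × 10^-3) = 2.43; pH = 14.00 − 2.43 = 11.57

pH = 11.57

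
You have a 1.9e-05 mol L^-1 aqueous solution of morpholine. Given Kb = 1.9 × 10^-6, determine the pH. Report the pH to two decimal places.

C4H8ONH + H2O ⇌ C4H8ONH2+ + OH-
From the ICE table, Kb = [OH-]²/(1.9e-05 − [OH-]) = 1.9 × 10^-6.
The 5% rule fails; solving [OH-]² + Kb·[OH-] − Kb·C₀ = 0 exactly:
[OH-] = [−1.9e-06 + √(1.9e-06² + 1.44e-10)]/2 = 5.13 × 10^-6 M
pOH = −log(5.13 × 10^-6) = 5.29; pH = 14.00 − 5.29 = 8.71

pH = 8.71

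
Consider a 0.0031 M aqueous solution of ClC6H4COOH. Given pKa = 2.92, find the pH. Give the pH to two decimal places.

ClC6H4COOH ⇌ ClC6H4COO- + H+
Ka = 10^(−2.92) = 1.20 × 10^-3
From the ICE table, Ka = [H+]²/(0.0031 − [H+]) = 1.20 × 10^-3.
The 5% rule fails; solving [H+]² + Ka·[H+] − Ka·C₀ = 0 exactly:
[H+] = [−0.0012 + √(0.0012² + 1.49e-05)]/2 = 1.42 × 10^-3 M
pH = −log(1.42 × 10^-3) = 2.85

pH = 2.85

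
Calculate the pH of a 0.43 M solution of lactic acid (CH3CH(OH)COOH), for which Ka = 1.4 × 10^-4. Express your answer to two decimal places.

CH3CH(OH)COOH ⇌ CH3CH(OH)COO- + H+
Ka = [H+]²/(0.43 − [H+]) = 1.4 × 10^-4
Neglecting [H+] in the denominator: [H+] = √(1.4 × 10^-4 × 0.43) = 7.76 × 10^-3 M
Check: 1.8% ionized — well under 5%, approximation valid.
pH = −log(7.76 × 10^-3) = 2.11

pH = 2.11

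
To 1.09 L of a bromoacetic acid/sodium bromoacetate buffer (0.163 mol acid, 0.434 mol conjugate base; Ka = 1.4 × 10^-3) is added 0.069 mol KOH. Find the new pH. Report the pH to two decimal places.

OH- converts BrCH2COOH to BrCH2COO-: BrCH2COOH → 0.094 mol, BrCH2COO- → 0.503 mol.
pKa = −log(1.4 × 10^-3) = 2.854
Henderson–Hasselbalch with mole ratio 0.503/0.094: pH = 2.854 + (+0.728)

pH = 3.58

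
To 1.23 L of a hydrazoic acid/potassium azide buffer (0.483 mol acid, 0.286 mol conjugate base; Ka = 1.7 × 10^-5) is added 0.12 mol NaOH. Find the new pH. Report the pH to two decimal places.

After neutralization: n(HN3) = 0.363 mol, n(N3-) = 0.406 mol.
pKa = −log(1.7 × 10^-5) = 4.770
Henderson–Hasselbalch with mole ratio 0.406/0.363: pH = 4.770 + (+0.049)

pH = 4.82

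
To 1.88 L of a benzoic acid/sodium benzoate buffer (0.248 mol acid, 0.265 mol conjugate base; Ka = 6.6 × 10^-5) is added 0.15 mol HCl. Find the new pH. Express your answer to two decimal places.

After neutralization: n(C6H5COOH) = 0.398 mol, n(C6H5COO-) = 0.115 mol.
pKa = −log(6.6 × 10^-5) = 4.180
Henderson–Hasselbalch with mole ratio 0.115/0.398: pH = 4.180 + (-0.539)

pH = 3.64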